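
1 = 1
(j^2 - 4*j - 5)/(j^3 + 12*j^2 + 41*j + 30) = (j - 5)/(j^2 + 11*j + 30)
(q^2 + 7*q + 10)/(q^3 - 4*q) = (q + 5)/(q*(q - 2))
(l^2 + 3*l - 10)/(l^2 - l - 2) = (l + 5)/(l + 1)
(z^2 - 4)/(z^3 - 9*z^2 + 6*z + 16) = (z + 2)/(z^2 - 7*z - 8)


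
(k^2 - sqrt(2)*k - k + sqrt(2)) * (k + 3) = k^3 - sqrt(2)*k^2 + 2*k^2 - 3*k - 2*sqrt(2)*k + 3*sqrt(2)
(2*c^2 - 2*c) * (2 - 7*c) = -14*c^3 + 18*c^2 - 4*c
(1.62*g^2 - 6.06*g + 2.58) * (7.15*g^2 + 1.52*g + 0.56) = 11.583*g^4 - 40.8666*g^3 + 10.143*g^2 + 0.528*g + 1.4448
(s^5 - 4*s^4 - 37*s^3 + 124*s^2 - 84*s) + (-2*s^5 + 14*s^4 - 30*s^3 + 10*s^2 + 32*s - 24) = -s^5 + 10*s^4 - 67*s^3 + 134*s^2 - 52*s - 24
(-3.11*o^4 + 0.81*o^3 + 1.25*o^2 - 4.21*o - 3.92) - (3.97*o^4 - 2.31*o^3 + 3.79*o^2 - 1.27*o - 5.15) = -7.08*o^4 + 3.12*o^3 - 2.54*o^2 - 2.94*o + 1.23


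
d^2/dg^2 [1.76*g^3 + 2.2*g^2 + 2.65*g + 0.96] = 10.56*g + 4.4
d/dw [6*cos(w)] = -6*sin(w)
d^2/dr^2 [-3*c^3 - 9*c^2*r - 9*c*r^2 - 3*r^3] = -18*c - 18*r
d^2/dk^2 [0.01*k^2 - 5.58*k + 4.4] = 0.0200000000000000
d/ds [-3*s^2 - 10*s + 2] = -6*s - 10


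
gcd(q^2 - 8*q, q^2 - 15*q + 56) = q - 8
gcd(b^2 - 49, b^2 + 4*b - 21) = b + 7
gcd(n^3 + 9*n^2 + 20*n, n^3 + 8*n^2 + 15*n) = n^2 + 5*n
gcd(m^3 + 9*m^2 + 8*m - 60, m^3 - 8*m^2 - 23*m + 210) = m + 5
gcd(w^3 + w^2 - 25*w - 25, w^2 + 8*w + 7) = w + 1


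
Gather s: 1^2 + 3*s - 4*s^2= -4*s^2 + 3*s + 1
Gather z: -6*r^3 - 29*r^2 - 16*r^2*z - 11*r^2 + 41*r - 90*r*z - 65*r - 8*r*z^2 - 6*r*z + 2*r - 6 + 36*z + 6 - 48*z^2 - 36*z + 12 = -6*r^3 - 40*r^2 - 22*r + z^2*(-8*r - 48) + z*(-16*r^2 - 96*r) + 12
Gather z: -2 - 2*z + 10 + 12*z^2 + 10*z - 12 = 12*z^2 + 8*z - 4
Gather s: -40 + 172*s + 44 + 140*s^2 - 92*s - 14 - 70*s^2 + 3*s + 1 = 70*s^2 + 83*s - 9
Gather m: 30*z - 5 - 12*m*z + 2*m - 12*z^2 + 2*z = m*(2 - 12*z) - 12*z^2 + 32*z - 5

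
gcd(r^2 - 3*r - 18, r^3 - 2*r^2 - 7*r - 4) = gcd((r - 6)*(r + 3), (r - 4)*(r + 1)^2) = 1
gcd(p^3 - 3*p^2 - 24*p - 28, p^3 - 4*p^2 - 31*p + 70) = p - 7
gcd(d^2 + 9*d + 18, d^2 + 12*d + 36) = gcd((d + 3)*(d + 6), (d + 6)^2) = d + 6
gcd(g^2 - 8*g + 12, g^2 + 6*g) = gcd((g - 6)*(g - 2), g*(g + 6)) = 1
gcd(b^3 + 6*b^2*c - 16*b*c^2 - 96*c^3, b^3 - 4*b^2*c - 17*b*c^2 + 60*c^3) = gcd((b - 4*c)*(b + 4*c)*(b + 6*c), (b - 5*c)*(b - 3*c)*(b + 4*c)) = b + 4*c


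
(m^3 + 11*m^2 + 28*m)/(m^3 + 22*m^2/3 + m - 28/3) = 3*m*(m + 4)/(3*m^2 + m - 4)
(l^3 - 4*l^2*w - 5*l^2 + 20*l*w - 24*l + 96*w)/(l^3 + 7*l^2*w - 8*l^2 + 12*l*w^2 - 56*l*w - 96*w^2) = (l^2 - 4*l*w + 3*l - 12*w)/(l^2 + 7*l*w + 12*w^2)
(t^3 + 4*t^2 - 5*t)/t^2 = t + 4 - 5/t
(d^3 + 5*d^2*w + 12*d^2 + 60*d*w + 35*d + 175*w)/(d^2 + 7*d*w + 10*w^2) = (d^2 + 12*d + 35)/(d + 2*w)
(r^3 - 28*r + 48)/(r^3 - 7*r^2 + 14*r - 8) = (r + 6)/(r - 1)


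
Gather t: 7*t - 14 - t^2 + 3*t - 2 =-t^2 + 10*t - 16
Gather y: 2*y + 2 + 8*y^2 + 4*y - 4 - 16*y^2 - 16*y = -8*y^2 - 10*y - 2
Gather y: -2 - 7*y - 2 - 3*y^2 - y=-3*y^2 - 8*y - 4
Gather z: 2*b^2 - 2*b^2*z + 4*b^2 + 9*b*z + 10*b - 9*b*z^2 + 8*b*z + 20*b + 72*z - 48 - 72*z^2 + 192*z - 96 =6*b^2 + 30*b + z^2*(-9*b - 72) + z*(-2*b^2 + 17*b + 264) - 144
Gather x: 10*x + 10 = 10*x + 10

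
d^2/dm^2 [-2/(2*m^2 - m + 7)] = 4*(4*m^2 - 2*m - (4*m - 1)^2 + 14)/(2*m^2 - m + 7)^3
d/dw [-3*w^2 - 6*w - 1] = -6*w - 6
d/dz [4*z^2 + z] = 8*z + 1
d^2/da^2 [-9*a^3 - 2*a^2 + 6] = -54*a - 4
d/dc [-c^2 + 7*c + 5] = 7 - 2*c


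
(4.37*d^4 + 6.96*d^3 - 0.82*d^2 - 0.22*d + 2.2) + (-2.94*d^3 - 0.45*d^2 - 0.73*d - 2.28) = 4.37*d^4 + 4.02*d^3 - 1.27*d^2 - 0.95*d - 0.0799999999999996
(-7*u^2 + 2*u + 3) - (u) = -7*u^2 + u + 3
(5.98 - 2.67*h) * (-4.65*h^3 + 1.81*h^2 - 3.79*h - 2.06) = 12.4155*h^4 - 32.6397*h^3 + 20.9431*h^2 - 17.164*h - 12.3188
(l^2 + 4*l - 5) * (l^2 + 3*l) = l^4 + 7*l^3 + 7*l^2 - 15*l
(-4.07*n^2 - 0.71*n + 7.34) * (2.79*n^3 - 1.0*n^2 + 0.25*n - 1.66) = -11.3553*n^5 + 2.0891*n^4 + 20.1711*n^3 - 0.7613*n^2 + 3.0136*n - 12.1844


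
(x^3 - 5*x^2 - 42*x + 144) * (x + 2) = x^4 - 3*x^3 - 52*x^2 + 60*x + 288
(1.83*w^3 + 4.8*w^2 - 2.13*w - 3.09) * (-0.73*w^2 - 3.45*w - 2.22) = -1.3359*w^5 - 9.8175*w^4 - 19.0677*w^3 - 1.0518*w^2 + 15.3891*w + 6.8598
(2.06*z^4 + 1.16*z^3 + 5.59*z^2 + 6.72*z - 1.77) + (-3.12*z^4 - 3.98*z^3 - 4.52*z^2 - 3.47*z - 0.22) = -1.06*z^4 - 2.82*z^3 + 1.07*z^2 + 3.25*z - 1.99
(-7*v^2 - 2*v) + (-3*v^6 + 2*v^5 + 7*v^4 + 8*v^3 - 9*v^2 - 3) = -3*v^6 + 2*v^5 + 7*v^4 + 8*v^3 - 16*v^2 - 2*v - 3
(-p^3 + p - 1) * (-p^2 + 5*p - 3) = p^5 - 5*p^4 + 2*p^3 + 6*p^2 - 8*p + 3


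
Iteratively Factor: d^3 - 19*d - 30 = (d + 2)*(d^2 - 2*d - 15) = (d - 5)*(d + 2)*(d + 3)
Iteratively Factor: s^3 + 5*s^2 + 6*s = (s + 3)*(s^2 + 2*s) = s*(s + 3)*(s + 2)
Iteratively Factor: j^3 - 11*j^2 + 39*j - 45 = (j - 3)*(j^2 - 8*j + 15) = (j - 5)*(j - 3)*(j - 3)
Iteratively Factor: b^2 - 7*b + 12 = (b - 4)*(b - 3)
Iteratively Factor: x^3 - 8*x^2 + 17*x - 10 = (x - 2)*(x^2 - 6*x + 5) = (x - 5)*(x - 2)*(x - 1)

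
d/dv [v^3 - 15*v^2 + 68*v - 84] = 3*v^2 - 30*v + 68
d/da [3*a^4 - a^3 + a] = 12*a^3 - 3*a^2 + 1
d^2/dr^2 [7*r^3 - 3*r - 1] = 42*r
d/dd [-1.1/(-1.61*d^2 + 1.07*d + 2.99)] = (1.177 - 3.542*d)/(-1.61*d^2 + 1.07*d + 2.99)^2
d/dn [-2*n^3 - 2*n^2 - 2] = 2*n*(-3*n - 2)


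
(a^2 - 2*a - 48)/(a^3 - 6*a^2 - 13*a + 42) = (a^2 - 2*a - 48)/(a^3 - 6*a^2 - 13*a + 42)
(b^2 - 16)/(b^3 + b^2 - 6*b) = (b^2 - 16)/(b*(b^2 + b - 6))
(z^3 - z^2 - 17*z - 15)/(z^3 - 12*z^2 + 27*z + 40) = (z + 3)/(z - 8)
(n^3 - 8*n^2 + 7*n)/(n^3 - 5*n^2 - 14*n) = (n - 1)/(n + 2)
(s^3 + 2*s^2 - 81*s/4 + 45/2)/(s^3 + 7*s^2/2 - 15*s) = (s - 3/2)/s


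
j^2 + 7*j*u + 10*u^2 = (j + 2*u)*(j + 5*u)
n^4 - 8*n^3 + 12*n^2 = n^2*(n - 6)*(n - 2)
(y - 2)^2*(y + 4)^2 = y^4 + 4*y^3 - 12*y^2 - 32*y + 64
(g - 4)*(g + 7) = g^2 + 3*g - 28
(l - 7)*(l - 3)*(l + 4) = l^3 - 6*l^2 - 19*l + 84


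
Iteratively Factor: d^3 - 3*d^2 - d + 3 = (d + 1)*(d^2 - 4*d + 3) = (d - 1)*(d + 1)*(d - 3)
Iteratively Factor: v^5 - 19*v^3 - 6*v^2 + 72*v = (v)*(v^4 - 19*v^2 - 6*v + 72) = v*(v - 4)*(v^3 + 4*v^2 - 3*v - 18) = v*(v - 4)*(v - 2)*(v^2 + 6*v + 9) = v*(v - 4)*(v - 2)*(v + 3)*(v + 3)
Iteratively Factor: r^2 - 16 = (r - 4)*(r + 4)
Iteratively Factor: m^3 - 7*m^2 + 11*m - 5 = (m - 1)*(m^2 - 6*m + 5) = (m - 1)^2*(m - 5)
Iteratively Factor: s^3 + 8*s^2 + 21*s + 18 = (s + 2)*(s^2 + 6*s + 9) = (s + 2)*(s + 3)*(s + 3)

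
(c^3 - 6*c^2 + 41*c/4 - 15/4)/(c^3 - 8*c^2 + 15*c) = (c^2 - 3*c + 5/4)/(c*(c - 5))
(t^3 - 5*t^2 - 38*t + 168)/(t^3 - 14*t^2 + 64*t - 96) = (t^2 - t - 42)/(t^2 - 10*t + 24)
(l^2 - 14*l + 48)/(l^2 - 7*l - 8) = (l - 6)/(l + 1)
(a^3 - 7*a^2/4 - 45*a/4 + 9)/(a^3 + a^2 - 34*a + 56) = (4*a^2 + 9*a - 9)/(4*(a^2 + 5*a - 14))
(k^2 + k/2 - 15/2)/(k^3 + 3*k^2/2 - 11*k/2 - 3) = (2*k - 5)/(2*k^2 - 3*k - 2)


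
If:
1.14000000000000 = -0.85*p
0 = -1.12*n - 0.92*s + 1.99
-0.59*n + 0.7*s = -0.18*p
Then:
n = 0.88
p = -1.34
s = 1.09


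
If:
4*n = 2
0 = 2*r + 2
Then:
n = 1/2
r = -1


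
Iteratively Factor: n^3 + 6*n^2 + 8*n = (n + 2)*(n^2 + 4*n) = (n + 2)*(n + 4)*(n)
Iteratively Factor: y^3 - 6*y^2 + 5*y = (y - 5)*(y^2 - y) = (y - 5)*(y - 1)*(y)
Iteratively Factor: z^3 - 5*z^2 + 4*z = (z - 1)*(z^2 - 4*z) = z*(z - 1)*(z - 4)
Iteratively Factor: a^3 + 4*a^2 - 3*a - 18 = (a + 3)*(a^2 + a - 6) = (a - 2)*(a + 3)*(a + 3)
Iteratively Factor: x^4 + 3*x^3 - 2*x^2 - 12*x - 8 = (x + 2)*(x^3 + x^2 - 4*x - 4) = (x + 2)^2*(x^2 - x - 2) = (x - 2)*(x + 2)^2*(x + 1)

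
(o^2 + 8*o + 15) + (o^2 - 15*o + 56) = 2*o^2 - 7*o + 71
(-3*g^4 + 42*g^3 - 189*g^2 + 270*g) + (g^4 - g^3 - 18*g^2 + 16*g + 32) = -2*g^4 + 41*g^3 - 207*g^2 + 286*g + 32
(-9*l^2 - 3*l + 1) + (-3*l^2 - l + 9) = -12*l^2 - 4*l + 10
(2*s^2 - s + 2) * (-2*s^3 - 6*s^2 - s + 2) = -4*s^5 - 10*s^4 - 7*s^2 - 4*s + 4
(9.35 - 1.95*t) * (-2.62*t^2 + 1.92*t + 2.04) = 5.109*t^3 - 28.241*t^2 + 13.974*t + 19.074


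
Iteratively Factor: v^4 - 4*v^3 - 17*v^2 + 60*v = (v)*(v^3 - 4*v^2 - 17*v + 60) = v*(v - 3)*(v^2 - v - 20) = v*(v - 3)*(v + 4)*(v - 5)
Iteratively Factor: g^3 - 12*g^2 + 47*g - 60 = (g - 4)*(g^2 - 8*g + 15) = (g - 4)*(g - 3)*(g - 5)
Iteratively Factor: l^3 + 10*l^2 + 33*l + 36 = (l + 4)*(l^2 + 6*l + 9) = (l + 3)*(l + 4)*(l + 3)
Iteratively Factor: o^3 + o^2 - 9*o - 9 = (o + 3)*(o^2 - 2*o - 3) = (o - 3)*(o + 3)*(o + 1)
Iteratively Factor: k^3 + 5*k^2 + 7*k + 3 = (k + 1)*(k^2 + 4*k + 3) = (k + 1)^2*(k + 3)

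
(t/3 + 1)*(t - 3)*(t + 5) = t^3/3 + 5*t^2/3 - 3*t - 15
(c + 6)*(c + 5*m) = c^2 + 5*c*m + 6*c + 30*m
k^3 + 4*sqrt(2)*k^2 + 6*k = k*(k + sqrt(2))*(k + 3*sqrt(2))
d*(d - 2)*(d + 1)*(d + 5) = d^4 + 4*d^3 - 7*d^2 - 10*d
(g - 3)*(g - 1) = g^2 - 4*g + 3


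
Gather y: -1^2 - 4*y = -4*y - 1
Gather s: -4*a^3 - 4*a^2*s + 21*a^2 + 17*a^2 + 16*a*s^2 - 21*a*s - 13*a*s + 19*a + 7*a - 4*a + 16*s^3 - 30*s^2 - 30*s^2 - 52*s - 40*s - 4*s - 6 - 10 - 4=-4*a^3 + 38*a^2 + 22*a + 16*s^3 + s^2*(16*a - 60) + s*(-4*a^2 - 34*a - 96) - 20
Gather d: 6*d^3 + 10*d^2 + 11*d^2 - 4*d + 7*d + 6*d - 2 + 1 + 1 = 6*d^3 + 21*d^2 + 9*d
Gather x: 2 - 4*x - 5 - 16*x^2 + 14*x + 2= -16*x^2 + 10*x - 1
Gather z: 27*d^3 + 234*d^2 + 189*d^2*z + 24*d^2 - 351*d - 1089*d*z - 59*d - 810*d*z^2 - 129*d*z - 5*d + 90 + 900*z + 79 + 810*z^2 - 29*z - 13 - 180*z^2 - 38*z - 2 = 27*d^3 + 258*d^2 - 415*d + z^2*(630 - 810*d) + z*(189*d^2 - 1218*d + 833) + 154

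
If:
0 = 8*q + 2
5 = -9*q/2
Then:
No Solution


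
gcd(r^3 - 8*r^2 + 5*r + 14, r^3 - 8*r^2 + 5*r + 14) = r^3 - 8*r^2 + 5*r + 14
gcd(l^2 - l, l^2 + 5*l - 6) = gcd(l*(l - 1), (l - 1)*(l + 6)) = l - 1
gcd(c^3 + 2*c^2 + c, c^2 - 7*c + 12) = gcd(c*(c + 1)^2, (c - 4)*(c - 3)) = 1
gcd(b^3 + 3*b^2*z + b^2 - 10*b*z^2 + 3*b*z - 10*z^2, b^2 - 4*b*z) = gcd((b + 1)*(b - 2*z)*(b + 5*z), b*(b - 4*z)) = 1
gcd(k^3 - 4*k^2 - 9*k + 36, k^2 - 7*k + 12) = k^2 - 7*k + 12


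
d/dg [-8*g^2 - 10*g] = -16*g - 10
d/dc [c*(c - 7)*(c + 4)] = 3*c^2 - 6*c - 28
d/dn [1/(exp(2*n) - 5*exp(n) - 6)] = (5 - 2*exp(n))*exp(n)/(-exp(2*n) + 5*exp(n) + 6)^2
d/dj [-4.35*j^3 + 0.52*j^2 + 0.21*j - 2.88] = -13.05*j^2 + 1.04*j + 0.21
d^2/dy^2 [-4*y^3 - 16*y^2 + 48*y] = -24*y - 32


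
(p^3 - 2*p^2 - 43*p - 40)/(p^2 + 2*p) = (p^3 - 2*p^2 - 43*p - 40)/(p*(p + 2))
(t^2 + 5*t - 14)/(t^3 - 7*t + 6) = (t + 7)/(t^2 + 2*t - 3)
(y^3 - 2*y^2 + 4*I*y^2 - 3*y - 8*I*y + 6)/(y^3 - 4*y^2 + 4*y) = (y^2 + 4*I*y - 3)/(y*(y - 2))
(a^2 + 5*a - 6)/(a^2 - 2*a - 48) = (a - 1)/(a - 8)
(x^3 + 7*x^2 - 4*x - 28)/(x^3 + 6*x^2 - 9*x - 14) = (x + 2)/(x + 1)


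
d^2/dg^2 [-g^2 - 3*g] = -2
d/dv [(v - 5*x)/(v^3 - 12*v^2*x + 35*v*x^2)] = (-2*v + 7*x)/(v^2*(v^2 - 14*v*x + 49*x^2))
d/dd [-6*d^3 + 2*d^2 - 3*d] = -18*d^2 + 4*d - 3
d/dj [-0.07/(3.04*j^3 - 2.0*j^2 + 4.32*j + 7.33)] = (0.6384*j^2 - 0.28*j + 0.3024)/(3.04*j^3 - 2.0*j^2 + 4.32*j + 7.33)^2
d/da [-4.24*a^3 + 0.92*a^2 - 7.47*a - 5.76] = -12.72*a^2 + 1.84*a - 7.47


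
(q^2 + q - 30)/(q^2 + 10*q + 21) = (q^2 + q - 30)/(q^2 + 10*q + 21)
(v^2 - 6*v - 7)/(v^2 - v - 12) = (-v^2 + 6*v + 7)/(-v^2 + v + 12)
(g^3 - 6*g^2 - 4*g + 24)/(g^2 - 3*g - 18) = (g^2 - 4)/(g + 3)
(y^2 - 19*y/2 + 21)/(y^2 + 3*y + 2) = (y^2 - 19*y/2 + 21)/(y^2 + 3*y + 2)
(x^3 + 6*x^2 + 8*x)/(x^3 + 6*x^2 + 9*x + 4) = x*(x + 2)/(x^2 + 2*x + 1)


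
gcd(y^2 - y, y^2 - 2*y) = y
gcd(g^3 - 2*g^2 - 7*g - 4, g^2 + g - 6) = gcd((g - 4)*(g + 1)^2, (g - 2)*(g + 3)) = 1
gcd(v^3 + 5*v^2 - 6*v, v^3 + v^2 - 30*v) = v^2 + 6*v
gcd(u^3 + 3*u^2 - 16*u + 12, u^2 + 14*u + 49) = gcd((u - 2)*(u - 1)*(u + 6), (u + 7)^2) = 1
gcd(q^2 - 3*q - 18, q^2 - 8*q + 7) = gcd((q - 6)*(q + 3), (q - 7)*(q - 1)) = 1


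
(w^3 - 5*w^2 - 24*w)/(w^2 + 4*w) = (w^2 - 5*w - 24)/(w + 4)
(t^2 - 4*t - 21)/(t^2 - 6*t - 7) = (t + 3)/(t + 1)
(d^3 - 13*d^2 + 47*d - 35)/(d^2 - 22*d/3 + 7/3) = 3*(d^2 - 6*d + 5)/(3*d - 1)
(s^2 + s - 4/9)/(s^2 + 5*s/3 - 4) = (9*s^2 + 9*s - 4)/(3*(3*s^2 + 5*s - 12))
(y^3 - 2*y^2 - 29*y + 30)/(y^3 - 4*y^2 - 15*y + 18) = (y + 5)/(y + 3)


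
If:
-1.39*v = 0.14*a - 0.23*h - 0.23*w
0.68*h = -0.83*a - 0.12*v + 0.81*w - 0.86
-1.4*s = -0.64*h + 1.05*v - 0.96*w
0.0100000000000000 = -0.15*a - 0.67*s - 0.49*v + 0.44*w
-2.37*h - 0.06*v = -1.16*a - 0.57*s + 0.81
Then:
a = 0.12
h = -0.15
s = 0.56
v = 0.14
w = 1.07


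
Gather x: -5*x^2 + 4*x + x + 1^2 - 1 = -5*x^2 + 5*x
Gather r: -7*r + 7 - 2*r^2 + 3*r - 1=-2*r^2 - 4*r + 6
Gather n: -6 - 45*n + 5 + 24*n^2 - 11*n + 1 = 24*n^2 - 56*n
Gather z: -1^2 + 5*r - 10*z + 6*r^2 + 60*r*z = 6*r^2 + 5*r + z*(60*r - 10) - 1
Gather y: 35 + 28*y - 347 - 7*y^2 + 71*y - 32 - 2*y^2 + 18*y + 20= -9*y^2 + 117*y - 324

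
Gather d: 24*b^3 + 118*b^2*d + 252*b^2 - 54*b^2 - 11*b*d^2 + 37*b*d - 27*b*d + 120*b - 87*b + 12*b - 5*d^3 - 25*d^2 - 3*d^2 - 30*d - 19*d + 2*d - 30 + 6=24*b^3 + 198*b^2 + 45*b - 5*d^3 + d^2*(-11*b - 28) + d*(118*b^2 + 10*b - 47) - 24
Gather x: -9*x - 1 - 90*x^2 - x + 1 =-90*x^2 - 10*x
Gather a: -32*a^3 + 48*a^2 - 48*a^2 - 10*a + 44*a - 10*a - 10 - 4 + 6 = -32*a^3 + 24*a - 8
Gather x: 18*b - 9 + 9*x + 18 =18*b + 9*x + 9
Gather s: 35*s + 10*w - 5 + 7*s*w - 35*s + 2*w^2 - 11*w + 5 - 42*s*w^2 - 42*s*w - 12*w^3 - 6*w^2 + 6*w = s*(-42*w^2 - 35*w) - 12*w^3 - 4*w^2 + 5*w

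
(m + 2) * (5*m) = 5*m^2 + 10*m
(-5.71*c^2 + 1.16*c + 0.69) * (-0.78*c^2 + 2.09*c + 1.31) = 4.4538*c^4 - 12.8387*c^3 - 5.5939*c^2 + 2.9617*c + 0.9039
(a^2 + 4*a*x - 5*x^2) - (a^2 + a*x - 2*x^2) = 3*a*x - 3*x^2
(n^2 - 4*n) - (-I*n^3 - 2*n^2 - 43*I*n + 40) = I*n^3 + 3*n^2 - 4*n + 43*I*n - 40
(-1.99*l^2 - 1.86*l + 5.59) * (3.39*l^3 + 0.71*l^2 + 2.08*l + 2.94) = -6.7461*l^5 - 7.7183*l^4 + 13.4903*l^3 - 5.7505*l^2 + 6.1588*l + 16.4346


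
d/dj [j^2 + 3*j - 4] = 2*j + 3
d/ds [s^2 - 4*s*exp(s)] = -4*s*exp(s) + 2*s - 4*exp(s)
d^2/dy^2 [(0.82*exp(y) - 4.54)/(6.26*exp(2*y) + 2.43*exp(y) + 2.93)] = (32.133832*exp(4*y) - 724.120492*exp(3*y) - 297.426372*exp(2*y) + 300.440524*exp(y) + 39.363964)*exp(y)/(245.314376*exp(6*y) + 285.677604*exp(5*y) + 455.353026*exp(4*y) + 281.772351*exp(3*y) + 213.128493*exp(2*y) + 62.583921*exp(y) + 25.153757)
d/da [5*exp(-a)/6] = -5*exp(-a)/6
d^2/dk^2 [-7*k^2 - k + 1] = -14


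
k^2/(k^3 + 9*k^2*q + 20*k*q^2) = k/(k^2 + 9*k*q + 20*q^2)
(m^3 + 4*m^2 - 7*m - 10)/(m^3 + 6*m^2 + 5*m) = (m - 2)/m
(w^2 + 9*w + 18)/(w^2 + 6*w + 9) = (w + 6)/(w + 3)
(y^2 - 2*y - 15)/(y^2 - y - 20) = (y + 3)/(y + 4)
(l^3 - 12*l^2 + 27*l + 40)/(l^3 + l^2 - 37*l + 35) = (l^2 - 7*l - 8)/(l^2 + 6*l - 7)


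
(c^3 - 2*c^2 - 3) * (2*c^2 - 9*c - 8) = 2*c^5 - 13*c^4 + 10*c^3 + 10*c^2 + 27*c + 24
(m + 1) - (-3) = m + 4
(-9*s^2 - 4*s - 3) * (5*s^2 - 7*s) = -45*s^4 + 43*s^3 + 13*s^2 + 21*s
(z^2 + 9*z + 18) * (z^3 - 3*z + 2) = z^5 + 9*z^4 + 15*z^3 - 25*z^2 - 36*z + 36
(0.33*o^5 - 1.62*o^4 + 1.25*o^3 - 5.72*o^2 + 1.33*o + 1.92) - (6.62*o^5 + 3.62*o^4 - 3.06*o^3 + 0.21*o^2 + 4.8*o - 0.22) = -6.29*o^5 - 5.24*o^4 + 4.31*o^3 - 5.93*o^2 - 3.47*o + 2.14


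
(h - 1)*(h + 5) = h^2 + 4*h - 5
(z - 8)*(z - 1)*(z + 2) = z^3 - 7*z^2 - 10*z + 16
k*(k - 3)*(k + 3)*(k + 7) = k^4 + 7*k^3 - 9*k^2 - 63*k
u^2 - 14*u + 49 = (u - 7)^2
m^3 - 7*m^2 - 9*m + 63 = (m - 7)*(m - 3)*(m + 3)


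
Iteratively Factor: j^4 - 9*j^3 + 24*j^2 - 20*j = (j - 5)*(j^3 - 4*j^2 + 4*j) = (j - 5)*(j - 2)*(j^2 - 2*j) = j*(j - 5)*(j - 2)*(j - 2)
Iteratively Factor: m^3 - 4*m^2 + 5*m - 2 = (m - 2)*(m^2 - 2*m + 1) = (m - 2)*(m - 1)*(m - 1)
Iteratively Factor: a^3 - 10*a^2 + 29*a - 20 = (a - 1)*(a^2 - 9*a + 20) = (a - 4)*(a - 1)*(a - 5)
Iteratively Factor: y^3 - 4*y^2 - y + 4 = (y - 4)*(y^2 - 1) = (y - 4)*(y - 1)*(y + 1)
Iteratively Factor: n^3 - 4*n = (n)*(n^2 - 4) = n*(n + 2)*(n - 2)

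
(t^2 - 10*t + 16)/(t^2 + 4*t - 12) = (t - 8)/(t + 6)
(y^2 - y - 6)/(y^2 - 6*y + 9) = (y + 2)/(y - 3)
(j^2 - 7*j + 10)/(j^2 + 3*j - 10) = (j - 5)/(j + 5)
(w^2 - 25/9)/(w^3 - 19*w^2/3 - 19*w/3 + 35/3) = (w - 5/3)/(w^2 - 8*w + 7)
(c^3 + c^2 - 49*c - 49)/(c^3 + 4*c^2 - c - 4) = (c^2 - 49)/(c^2 + 3*c - 4)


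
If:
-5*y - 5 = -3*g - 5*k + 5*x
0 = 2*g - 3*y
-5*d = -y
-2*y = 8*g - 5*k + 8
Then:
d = y/5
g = 3*y/2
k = 14*y/5 + 8/5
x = 27*y/10 + 3/5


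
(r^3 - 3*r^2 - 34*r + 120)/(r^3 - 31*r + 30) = (r - 4)/(r - 1)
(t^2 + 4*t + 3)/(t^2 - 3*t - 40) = (t^2 + 4*t + 3)/(t^2 - 3*t - 40)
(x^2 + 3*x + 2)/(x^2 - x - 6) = (x + 1)/(x - 3)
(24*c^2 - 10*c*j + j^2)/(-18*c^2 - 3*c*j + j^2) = (-4*c + j)/(3*c + j)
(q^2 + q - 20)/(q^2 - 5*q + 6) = (q^2 + q - 20)/(q^2 - 5*q + 6)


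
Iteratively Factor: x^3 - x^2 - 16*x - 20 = (x + 2)*(x^2 - 3*x - 10) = (x + 2)^2*(x - 5)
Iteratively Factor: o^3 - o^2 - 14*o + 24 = (o - 3)*(o^2 + 2*o - 8) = (o - 3)*(o - 2)*(o + 4)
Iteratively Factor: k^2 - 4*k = (k - 4)*(k)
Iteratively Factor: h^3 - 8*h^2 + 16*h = (h - 4)*(h^2 - 4*h) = (h - 4)^2*(h)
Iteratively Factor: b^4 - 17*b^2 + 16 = (b - 1)*(b^3 + b^2 - 16*b - 16) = (b - 4)*(b - 1)*(b^2 + 5*b + 4) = (b - 4)*(b - 1)*(b + 4)*(b + 1)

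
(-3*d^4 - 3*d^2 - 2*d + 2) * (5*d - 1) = -15*d^5 + 3*d^4 - 15*d^3 - 7*d^2 + 12*d - 2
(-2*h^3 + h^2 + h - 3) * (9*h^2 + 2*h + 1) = -18*h^5 + 5*h^4 + 9*h^3 - 24*h^2 - 5*h - 3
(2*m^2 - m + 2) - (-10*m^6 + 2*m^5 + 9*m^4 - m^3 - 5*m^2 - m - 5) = 10*m^6 - 2*m^5 - 9*m^4 + m^3 + 7*m^2 + 7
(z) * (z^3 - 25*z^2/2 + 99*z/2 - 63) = z^4 - 25*z^3/2 + 99*z^2/2 - 63*z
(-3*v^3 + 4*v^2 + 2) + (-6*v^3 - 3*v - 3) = -9*v^3 + 4*v^2 - 3*v - 1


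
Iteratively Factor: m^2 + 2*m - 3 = (m - 1)*(m + 3)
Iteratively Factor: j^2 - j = (j - 1)*(j)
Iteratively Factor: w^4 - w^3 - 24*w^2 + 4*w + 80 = (w + 2)*(w^3 - 3*w^2 - 18*w + 40) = (w + 2)*(w + 4)*(w^2 - 7*w + 10) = (w - 2)*(w + 2)*(w + 4)*(w - 5)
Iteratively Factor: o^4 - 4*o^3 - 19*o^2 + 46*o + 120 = (o - 5)*(o^3 + o^2 - 14*o - 24) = (o - 5)*(o - 4)*(o^2 + 5*o + 6) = (o - 5)*(o - 4)*(o + 3)*(o + 2)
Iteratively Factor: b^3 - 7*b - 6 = (b + 1)*(b^2 - b - 6) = (b + 1)*(b + 2)*(b - 3)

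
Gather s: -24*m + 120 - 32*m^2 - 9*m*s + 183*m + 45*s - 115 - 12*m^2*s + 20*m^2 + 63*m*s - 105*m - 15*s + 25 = -12*m^2 + 54*m + s*(-12*m^2 + 54*m + 30) + 30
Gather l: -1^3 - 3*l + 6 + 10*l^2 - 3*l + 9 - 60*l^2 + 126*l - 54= -50*l^2 + 120*l - 40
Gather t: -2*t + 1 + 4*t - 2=2*t - 1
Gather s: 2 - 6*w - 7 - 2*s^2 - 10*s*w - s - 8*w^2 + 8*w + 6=-2*s^2 + s*(-10*w - 1) - 8*w^2 + 2*w + 1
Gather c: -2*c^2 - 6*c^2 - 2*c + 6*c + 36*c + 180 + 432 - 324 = -8*c^2 + 40*c + 288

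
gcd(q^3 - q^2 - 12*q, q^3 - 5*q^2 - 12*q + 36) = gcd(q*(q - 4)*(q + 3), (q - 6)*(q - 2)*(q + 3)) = q + 3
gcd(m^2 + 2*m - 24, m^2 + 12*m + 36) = m + 6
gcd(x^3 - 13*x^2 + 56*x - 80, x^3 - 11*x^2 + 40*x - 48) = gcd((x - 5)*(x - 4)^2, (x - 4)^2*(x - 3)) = x^2 - 8*x + 16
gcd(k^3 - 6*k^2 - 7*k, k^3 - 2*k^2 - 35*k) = k^2 - 7*k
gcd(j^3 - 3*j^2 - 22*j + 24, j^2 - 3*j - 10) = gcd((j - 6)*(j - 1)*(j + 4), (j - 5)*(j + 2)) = 1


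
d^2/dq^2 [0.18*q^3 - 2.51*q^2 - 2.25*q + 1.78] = 1.08*q - 5.02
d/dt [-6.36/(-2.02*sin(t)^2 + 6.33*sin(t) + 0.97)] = (40.2588 - 25.6944*sin(t))*cos(t)/(-2.02*sin(t)^2 + 6.33*sin(t) + 0.97)^2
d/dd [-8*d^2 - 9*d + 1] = -16*d - 9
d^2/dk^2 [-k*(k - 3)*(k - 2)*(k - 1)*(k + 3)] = -20*k^3 + 36*k^2 + 42*k - 54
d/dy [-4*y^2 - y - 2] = -8*y - 1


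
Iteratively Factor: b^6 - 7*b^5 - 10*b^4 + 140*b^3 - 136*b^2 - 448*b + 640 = (b - 5)*(b^5 - 2*b^4 - 20*b^3 + 40*b^2 + 64*b - 128) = (b - 5)*(b + 4)*(b^4 - 6*b^3 + 4*b^2 + 24*b - 32) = (b - 5)*(b - 4)*(b + 4)*(b^3 - 2*b^2 - 4*b + 8) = (b - 5)*(b - 4)*(b - 2)*(b + 4)*(b^2 - 4) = (b - 5)*(b - 4)*(b - 2)^2*(b + 4)*(b + 2)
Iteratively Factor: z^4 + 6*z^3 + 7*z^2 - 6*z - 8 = (z - 1)*(z^3 + 7*z^2 + 14*z + 8) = (z - 1)*(z + 4)*(z^2 + 3*z + 2) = (z - 1)*(z + 2)*(z + 4)*(z + 1)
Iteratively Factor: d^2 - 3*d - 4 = (d + 1)*(d - 4)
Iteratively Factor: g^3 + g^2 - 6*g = (g + 3)*(g^2 - 2*g) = (g - 2)*(g + 3)*(g)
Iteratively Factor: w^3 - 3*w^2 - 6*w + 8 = (w - 1)*(w^2 - 2*w - 8) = (w - 4)*(w - 1)*(w + 2)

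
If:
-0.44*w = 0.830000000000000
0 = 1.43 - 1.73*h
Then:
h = 0.83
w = -1.89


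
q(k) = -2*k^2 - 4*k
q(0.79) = -4.41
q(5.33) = -78.14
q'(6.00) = -28.00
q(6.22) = -102.26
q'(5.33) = -25.32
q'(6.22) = -28.88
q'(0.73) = -6.92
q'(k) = -4*k - 4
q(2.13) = -17.59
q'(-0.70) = -1.20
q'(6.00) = -28.00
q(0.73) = -3.99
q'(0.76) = -7.04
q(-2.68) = -3.64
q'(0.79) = -7.16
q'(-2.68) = 6.72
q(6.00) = -96.00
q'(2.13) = -12.52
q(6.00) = -96.00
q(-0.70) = 1.82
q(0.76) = -4.20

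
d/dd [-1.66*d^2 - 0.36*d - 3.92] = -3.32*d - 0.36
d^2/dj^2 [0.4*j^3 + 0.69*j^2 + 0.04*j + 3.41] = 2.4*j + 1.38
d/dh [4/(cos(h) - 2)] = 4*sin(h)/(cos(h) - 2)^2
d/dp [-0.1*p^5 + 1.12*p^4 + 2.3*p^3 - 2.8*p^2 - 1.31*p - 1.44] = -0.5*p^4 + 4.48*p^3 + 6.9*p^2 - 5.6*p - 1.31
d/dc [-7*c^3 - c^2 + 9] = c*(-21*c - 2)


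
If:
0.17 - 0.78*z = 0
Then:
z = 0.22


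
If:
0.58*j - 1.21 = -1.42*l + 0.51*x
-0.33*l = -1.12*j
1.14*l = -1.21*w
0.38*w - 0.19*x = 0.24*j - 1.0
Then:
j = 0.42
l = 1.42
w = -1.34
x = 2.06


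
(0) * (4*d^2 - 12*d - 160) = 0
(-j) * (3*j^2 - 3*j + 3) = -3*j^3 + 3*j^2 - 3*j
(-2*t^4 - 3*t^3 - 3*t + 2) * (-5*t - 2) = 10*t^5 + 19*t^4 + 6*t^3 + 15*t^2 - 4*t - 4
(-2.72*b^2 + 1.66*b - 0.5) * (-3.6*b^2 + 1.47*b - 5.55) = 9.792*b^4 - 9.9744*b^3 + 19.3362*b^2 - 9.948*b + 2.775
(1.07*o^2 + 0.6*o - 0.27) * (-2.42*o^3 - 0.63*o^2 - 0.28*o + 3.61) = -2.5894*o^5 - 2.1261*o^4 - 0.0242000000000001*o^3 + 3.8648*o^2 + 2.2416*o - 0.9747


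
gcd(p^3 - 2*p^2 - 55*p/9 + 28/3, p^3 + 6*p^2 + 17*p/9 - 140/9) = p^2 + p - 28/9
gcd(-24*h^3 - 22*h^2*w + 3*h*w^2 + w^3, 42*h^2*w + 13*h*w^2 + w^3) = 6*h + w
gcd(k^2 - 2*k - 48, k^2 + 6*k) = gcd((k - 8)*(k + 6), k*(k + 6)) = k + 6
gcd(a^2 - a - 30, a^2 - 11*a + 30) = a - 6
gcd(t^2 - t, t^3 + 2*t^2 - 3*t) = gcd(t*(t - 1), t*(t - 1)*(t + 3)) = t^2 - t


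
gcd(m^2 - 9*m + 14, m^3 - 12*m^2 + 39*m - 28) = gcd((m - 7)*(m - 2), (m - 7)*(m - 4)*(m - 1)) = m - 7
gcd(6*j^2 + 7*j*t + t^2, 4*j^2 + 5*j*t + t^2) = j + t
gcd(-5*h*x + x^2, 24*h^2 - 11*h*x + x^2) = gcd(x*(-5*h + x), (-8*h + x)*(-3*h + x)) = 1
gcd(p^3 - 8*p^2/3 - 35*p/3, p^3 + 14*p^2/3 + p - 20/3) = 1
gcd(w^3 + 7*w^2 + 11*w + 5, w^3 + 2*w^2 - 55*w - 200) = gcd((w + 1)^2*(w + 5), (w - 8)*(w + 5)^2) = w + 5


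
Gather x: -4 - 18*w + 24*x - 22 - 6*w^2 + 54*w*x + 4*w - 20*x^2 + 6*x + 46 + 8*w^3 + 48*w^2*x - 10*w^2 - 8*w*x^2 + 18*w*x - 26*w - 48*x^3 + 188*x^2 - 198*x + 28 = 8*w^3 - 16*w^2 - 40*w - 48*x^3 + x^2*(168 - 8*w) + x*(48*w^2 + 72*w - 168) + 48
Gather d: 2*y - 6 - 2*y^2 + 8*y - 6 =-2*y^2 + 10*y - 12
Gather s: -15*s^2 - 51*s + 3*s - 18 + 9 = -15*s^2 - 48*s - 9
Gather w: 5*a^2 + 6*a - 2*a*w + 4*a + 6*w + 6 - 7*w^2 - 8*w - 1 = 5*a^2 + 10*a - 7*w^2 + w*(-2*a - 2) + 5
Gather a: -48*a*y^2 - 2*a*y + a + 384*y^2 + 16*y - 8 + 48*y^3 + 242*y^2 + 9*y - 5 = a*(-48*y^2 - 2*y + 1) + 48*y^3 + 626*y^2 + 25*y - 13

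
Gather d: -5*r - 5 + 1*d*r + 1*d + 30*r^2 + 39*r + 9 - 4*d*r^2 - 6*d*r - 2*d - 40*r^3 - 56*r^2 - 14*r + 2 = d*(-4*r^2 - 5*r - 1) - 40*r^3 - 26*r^2 + 20*r + 6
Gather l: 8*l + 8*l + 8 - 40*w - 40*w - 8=16*l - 80*w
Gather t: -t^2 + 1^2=1 - t^2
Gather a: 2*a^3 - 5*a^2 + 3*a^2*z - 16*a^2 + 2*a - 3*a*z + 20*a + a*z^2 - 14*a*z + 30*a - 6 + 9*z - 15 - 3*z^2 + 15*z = 2*a^3 + a^2*(3*z - 21) + a*(z^2 - 17*z + 52) - 3*z^2 + 24*z - 21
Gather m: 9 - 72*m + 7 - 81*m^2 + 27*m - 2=-81*m^2 - 45*m + 14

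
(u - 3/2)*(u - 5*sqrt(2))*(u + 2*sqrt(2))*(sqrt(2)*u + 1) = sqrt(2)*u^4 - 5*u^3 - 3*sqrt(2)*u^3/2 - 23*sqrt(2)*u^2 + 15*u^2/2 - 20*u + 69*sqrt(2)*u/2 + 30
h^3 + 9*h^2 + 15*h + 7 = (h + 1)^2*(h + 7)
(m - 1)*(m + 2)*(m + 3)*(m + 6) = m^4 + 10*m^3 + 25*m^2 - 36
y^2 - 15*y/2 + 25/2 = (y - 5)*(y - 5/2)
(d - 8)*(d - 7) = d^2 - 15*d + 56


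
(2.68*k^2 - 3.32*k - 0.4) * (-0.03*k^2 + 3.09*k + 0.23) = -0.0804*k^4 + 8.3808*k^3 - 9.6304*k^2 - 1.9996*k - 0.092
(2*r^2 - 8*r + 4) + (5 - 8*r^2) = -6*r^2 - 8*r + 9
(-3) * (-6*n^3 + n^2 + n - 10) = 18*n^3 - 3*n^2 - 3*n + 30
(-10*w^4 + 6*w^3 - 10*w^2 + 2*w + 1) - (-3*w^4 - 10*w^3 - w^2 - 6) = -7*w^4 + 16*w^3 - 9*w^2 + 2*w + 7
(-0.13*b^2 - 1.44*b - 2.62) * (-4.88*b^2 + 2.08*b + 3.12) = 0.6344*b^4 + 6.7568*b^3 + 9.3848*b^2 - 9.9424*b - 8.1744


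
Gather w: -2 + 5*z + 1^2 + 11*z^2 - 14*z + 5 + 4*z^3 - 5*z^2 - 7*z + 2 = 4*z^3 + 6*z^2 - 16*z + 6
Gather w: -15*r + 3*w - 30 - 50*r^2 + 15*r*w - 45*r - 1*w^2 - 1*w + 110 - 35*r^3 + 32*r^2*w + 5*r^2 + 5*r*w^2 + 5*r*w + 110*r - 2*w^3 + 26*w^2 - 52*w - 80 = -35*r^3 - 45*r^2 + 50*r - 2*w^3 + w^2*(5*r + 25) + w*(32*r^2 + 20*r - 50)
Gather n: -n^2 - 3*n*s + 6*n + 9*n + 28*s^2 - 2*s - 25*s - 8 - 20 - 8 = -n^2 + n*(15 - 3*s) + 28*s^2 - 27*s - 36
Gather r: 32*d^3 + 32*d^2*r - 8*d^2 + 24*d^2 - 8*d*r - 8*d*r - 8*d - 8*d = 32*d^3 + 16*d^2 - 16*d + r*(32*d^2 - 16*d)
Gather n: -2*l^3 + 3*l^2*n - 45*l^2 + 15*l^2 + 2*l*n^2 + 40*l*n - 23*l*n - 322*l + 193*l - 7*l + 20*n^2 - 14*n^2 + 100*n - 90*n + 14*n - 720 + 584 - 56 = -2*l^3 - 30*l^2 - 136*l + n^2*(2*l + 6) + n*(3*l^2 + 17*l + 24) - 192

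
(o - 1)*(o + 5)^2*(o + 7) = o^4 + 16*o^3 + 78*o^2 + 80*o - 175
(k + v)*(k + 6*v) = k^2 + 7*k*v + 6*v^2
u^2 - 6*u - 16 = (u - 8)*(u + 2)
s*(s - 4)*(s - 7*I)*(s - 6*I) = s^4 - 4*s^3 - 13*I*s^3 - 42*s^2 + 52*I*s^2 + 168*s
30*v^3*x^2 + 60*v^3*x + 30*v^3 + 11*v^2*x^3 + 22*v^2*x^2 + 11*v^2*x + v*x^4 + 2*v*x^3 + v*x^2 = (5*v + x)*(6*v + x)*(x + 1)*(v*x + v)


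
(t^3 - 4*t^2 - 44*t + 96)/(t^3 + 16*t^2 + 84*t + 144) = (t^2 - 10*t + 16)/(t^2 + 10*t + 24)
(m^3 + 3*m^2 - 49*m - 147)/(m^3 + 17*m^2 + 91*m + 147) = (m - 7)/(m + 7)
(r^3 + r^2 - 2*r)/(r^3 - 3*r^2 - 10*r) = (r - 1)/(r - 5)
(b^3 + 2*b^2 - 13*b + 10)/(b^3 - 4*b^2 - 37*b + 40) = (b - 2)/(b - 8)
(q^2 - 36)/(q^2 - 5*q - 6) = (q + 6)/(q + 1)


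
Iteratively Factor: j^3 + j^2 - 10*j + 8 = (j - 2)*(j^2 + 3*j - 4) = (j - 2)*(j - 1)*(j + 4)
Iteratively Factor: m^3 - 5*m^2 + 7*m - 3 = (m - 1)*(m^2 - 4*m + 3) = (m - 3)*(m - 1)*(m - 1)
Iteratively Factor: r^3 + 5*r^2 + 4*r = (r)*(r^2 + 5*r + 4) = r*(r + 4)*(r + 1)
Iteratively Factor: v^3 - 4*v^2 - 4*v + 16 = (v - 4)*(v^2 - 4) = (v - 4)*(v + 2)*(v - 2)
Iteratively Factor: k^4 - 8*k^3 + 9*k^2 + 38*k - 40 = (k - 4)*(k^3 - 4*k^2 - 7*k + 10) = (k - 5)*(k - 4)*(k^2 + k - 2) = (k - 5)*(k - 4)*(k + 2)*(k - 1)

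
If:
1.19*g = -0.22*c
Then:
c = -5.40909090909091*g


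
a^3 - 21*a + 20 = (a - 4)*(a - 1)*(a + 5)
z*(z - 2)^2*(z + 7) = z^4 + 3*z^3 - 24*z^2 + 28*z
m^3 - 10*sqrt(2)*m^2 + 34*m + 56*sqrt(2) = (m - 7*sqrt(2))*(m - 4*sqrt(2))*(m + sqrt(2))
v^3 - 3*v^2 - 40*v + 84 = (v - 7)*(v - 2)*(v + 6)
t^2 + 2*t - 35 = (t - 5)*(t + 7)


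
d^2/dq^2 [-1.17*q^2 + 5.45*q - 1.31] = -2.34000000000000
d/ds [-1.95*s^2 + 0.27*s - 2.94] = 0.27 - 3.9*s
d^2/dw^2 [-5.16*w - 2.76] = 0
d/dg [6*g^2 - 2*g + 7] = 12*g - 2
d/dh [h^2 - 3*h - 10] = 2*h - 3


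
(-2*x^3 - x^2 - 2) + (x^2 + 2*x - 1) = -2*x^3 + 2*x - 3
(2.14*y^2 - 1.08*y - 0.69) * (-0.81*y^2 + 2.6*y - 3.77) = -1.7334*y^4 + 6.4388*y^3 - 10.3169*y^2 + 2.2776*y + 2.6013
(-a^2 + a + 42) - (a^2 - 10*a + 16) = -2*a^2 + 11*a + 26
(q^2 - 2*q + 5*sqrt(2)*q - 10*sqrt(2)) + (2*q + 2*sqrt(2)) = q^2 + 5*sqrt(2)*q - 8*sqrt(2)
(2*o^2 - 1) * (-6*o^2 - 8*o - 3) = -12*o^4 - 16*o^3 + 8*o + 3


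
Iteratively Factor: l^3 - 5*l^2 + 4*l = (l)*(l^2 - 5*l + 4) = l*(l - 4)*(l - 1)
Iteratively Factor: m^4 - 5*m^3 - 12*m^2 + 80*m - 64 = (m + 4)*(m^3 - 9*m^2 + 24*m - 16) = (m - 1)*(m + 4)*(m^2 - 8*m + 16) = (m - 4)*(m - 1)*(m + 4)*(m - 4)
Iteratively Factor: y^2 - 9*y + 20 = (y - 5)*(y - 4)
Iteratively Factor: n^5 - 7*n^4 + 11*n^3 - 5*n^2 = (n - 5)*(n^4 - 2*n^3 + n^2) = n*(n - 5)*(n^3 - 2*n^2 + n) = n^2*(n - 5)*(n^2 - 2*n + 1) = n^2*(n - 5)*(n - 1)*(n - 1)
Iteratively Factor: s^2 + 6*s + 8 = (s + 2)*(s + 4)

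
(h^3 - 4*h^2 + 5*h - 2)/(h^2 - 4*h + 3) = (h^2 - 3*h + 2)/(h - 3)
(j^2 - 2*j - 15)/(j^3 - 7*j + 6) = (j - 5)/(j^2 - 3*j + 2)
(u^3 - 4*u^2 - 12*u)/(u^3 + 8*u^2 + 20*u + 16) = u*(u - 6)/(u^2 + 6*u + 8)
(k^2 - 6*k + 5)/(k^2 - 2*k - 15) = (k - 1)/(k + 3)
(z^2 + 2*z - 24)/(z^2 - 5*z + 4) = (z + 6)/(z - 1)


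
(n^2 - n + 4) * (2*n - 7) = 2*n^3 - 9*n^2 + 15*n - 28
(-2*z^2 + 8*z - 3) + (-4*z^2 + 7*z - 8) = -6*z^2 + 15*z - 11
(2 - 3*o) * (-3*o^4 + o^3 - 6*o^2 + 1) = 9*o^5 - 9*o^4 + 20*o^3 - 12*o^2 - 3*o + 2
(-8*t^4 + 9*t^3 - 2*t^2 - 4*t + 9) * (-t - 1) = 8*t^5 - t^4 - 7*t^3 + 6*t^2 - 5*t - 9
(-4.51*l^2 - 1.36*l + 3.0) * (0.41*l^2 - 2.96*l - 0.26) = -1.8491*l^4 + 12.792*l^3 + 6.4282*l^2 - 8.5264*l - 0.78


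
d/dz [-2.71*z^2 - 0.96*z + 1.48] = -5.42*z - 0.96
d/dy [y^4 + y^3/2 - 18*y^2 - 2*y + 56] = 4*y^3 + 3*y^2/2 - 36*y - 2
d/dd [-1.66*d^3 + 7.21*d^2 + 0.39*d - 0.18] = -4.98*d^2 + 14.42*d + 0.39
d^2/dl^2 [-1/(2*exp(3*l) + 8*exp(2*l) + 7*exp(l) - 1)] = (-2*(6*exp(2*l) + 16*exp(l) + 7)^2*exp(l) + (18*exp(2*l) + 32*exp(l) + 7)*(2*exp(3*l) + 8*exp(2*l) + 7*exp(l) - 1))*exp(l)/(2*exp(3*l) + 8*exp(2*l) + 7*exp(l) - 1)^3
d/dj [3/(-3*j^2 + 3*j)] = (2*j - 1)/(j^2*(j - 1)^2)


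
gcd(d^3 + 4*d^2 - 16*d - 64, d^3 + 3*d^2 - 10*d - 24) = d + 4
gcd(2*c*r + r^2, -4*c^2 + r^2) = 2*c + r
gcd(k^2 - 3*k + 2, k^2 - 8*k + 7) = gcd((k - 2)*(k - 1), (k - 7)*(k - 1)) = k - 1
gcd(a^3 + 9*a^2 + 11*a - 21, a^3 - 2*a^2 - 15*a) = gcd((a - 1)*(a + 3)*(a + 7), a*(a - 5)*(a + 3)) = a + 3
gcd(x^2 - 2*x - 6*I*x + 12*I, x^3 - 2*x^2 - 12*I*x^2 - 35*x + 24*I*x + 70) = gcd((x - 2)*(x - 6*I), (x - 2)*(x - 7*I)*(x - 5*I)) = x - 2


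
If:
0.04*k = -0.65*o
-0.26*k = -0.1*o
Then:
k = 0.00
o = 0.00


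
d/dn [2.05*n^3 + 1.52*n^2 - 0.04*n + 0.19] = 6.15*n^2 + 3.04*n - 0.04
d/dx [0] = 0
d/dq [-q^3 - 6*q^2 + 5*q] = -3*q^2 - 12*q + 5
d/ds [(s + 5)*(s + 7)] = 2*s + 12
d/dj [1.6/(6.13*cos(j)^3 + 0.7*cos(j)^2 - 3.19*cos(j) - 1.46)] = (29.424*cos(j)^2 + 2.24*cos(j) - 5.104)*sin(j)/(6.13*cos(j)^3 + 0.7*cos(j)^2 - 3.19*cos(j) - 1.46)^2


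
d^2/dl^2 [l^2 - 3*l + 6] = 2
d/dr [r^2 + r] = 2*r + 1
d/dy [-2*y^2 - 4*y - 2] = -4*y - 4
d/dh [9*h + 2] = 9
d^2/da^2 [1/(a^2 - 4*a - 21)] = 2*(a^2 - 4*a - 4*(a - 2)^2 - 21)/(-a^2 + 4*a + 21)^3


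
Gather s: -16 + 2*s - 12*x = 2*s - 12*x - 16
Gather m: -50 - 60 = -110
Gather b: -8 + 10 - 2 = 0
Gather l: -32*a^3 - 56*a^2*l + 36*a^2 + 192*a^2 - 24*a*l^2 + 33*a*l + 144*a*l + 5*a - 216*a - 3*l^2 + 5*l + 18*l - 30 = -32*a^3 + 228*a^2 - 211*a + l^2*(-24*a - 3) + l*(-56*a^2 + 177*a + 23) - 30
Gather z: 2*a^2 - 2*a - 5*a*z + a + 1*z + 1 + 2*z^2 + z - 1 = 2*a^2 - a + 2*z^2 + z*(2 - 5*a)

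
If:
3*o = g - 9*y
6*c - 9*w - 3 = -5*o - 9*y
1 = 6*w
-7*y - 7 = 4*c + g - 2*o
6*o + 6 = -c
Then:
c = 1236/289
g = -603/34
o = -495/289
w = 1/6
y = -809/578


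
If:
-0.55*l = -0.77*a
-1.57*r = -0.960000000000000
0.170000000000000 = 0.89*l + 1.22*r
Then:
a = -0.46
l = -0.65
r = 0.61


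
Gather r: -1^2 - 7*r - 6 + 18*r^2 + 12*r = 18*r^2 + 5*r - 7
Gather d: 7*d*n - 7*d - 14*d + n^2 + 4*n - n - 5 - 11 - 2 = d*(7*n - 21) + n^2 + 3*n - 18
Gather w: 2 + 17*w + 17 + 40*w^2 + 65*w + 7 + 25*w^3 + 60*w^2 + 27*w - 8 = 25*w^3 + 100*w^2 + 109*w + 18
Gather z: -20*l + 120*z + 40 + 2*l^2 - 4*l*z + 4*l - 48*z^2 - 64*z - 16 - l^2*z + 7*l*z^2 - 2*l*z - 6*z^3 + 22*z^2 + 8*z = 2*l^2 - 16*l - 6*z^3 + z^2*(7*l - 26) + z*(-l^2 - 6*l + 64) + 24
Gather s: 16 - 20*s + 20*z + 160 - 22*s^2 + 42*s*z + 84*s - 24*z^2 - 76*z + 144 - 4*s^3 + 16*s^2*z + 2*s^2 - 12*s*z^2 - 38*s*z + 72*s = -4*s^3 + s^2*(16*z - 20) + s*(-12*z^2 + 4*z + 136) - 24*z^2 - 56*z + 320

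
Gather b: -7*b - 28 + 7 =-7*b - 21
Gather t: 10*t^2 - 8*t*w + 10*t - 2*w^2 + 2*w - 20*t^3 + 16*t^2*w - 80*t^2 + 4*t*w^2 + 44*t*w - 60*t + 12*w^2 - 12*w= -20*t^3 + t^2*(16*w - 70) + t*(4*w^2 + 36*w - 50) + 10*w^2 - 10*w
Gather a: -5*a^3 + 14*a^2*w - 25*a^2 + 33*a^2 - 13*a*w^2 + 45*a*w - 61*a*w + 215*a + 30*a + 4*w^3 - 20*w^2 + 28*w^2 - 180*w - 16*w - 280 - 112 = -5*a^3 + a^2*(14*w + 8) + a*(-13*w^2 - 16*w + 245) + 4*w^3 + 8*w^2 - 196*w - 392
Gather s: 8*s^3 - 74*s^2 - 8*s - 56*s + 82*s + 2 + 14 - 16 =8*s^3 - 74*s^2 + 18*s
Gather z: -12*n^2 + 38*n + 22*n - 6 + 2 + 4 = -12*n^2 + 60*n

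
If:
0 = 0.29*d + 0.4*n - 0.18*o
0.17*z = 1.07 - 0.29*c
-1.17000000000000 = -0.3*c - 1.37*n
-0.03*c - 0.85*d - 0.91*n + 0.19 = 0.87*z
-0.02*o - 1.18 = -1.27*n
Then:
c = 0.29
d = -6.57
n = 0.79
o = -8.82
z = 5.80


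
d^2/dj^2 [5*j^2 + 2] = 10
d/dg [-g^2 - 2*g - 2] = -2*g - 2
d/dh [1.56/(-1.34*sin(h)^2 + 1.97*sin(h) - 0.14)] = (4.1808*sin(h) - 3.0732)*cos(h)/(1.34*sin(h)^2 - 1.97*sin(h) + 0.14)^2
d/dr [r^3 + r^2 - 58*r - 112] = 3*r^2 + 2*r - 58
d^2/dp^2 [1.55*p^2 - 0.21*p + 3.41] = 3.10000000000000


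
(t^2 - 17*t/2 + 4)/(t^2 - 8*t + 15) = (t^2 - 17*t/2 + 4)/(t^2 - 8*t + 15)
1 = 1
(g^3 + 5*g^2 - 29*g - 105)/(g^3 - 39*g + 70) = (g + 3)/(g - 2)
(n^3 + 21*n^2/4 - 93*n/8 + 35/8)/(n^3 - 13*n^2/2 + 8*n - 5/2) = (4*n^2 + 23*n - 35)/(4*(n^2 - 6*n + 5))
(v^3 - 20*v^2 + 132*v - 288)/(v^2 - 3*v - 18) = (v^2 - 14*v + 48)/(v + 3)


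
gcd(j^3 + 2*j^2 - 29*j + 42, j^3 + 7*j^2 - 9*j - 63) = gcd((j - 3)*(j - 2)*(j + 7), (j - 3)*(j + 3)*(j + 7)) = j^2 + 4*j - 21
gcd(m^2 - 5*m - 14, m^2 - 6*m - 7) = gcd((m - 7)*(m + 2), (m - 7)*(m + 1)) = m - 7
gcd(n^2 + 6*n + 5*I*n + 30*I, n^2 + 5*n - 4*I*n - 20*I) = 1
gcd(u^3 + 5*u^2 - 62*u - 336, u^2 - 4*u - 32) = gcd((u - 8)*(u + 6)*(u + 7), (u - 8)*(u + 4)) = u - 8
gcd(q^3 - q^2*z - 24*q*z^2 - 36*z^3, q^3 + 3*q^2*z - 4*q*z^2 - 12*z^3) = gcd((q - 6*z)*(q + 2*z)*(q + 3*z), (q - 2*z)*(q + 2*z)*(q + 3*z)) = q^2 + 5*q*z + 6*z^2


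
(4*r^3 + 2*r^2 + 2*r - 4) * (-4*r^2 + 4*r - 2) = -16*r^5 + 8*r^4 - 8*r^3 + 20*r^2 - 20*r + 8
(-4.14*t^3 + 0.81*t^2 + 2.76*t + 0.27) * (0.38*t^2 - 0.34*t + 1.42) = -1.5732*t^5 + 1.7154*t^4 - 5.1054*t^3 + 0.3144*t^2 + 3.8274*t + 0.3834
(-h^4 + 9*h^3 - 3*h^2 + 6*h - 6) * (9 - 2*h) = 2*h^5 - 27*h^4 + 87*h^3 - 39*h^2 + 66*h - 54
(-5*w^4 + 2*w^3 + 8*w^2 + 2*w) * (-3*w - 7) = 15*w^5 + 29*w^4 - 38*w^3 - 62*w^2 - 14*w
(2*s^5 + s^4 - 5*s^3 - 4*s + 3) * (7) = 14*s^5 + 7*s^4 - 35*s^3 - 28*s + 21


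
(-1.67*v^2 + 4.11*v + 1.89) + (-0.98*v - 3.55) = -1.67*v^2 + 3.13*v - 1.66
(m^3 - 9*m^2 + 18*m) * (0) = 0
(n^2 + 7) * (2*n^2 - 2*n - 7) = 2*n^4 - 2*n^3 + 7*n^2 - 14*n - 49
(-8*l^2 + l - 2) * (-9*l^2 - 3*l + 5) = 72*l^4 + 15*l^3 - 25*l^2 + 11*l - 10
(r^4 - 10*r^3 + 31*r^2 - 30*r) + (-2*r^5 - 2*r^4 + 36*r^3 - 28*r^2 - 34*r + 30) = -2*r^5 - r^4 + 26*r^3 + 3*r^2 - 64*r + 30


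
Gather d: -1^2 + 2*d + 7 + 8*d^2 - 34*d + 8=8*d^2 - 32*d + 14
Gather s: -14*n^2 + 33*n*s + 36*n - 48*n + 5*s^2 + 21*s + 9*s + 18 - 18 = -14*n^2 - 12*n + 5*s^2 + s*(33*n + 30)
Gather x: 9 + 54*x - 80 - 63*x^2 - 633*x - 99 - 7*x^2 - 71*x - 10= -70*x^2 - 650*x - 180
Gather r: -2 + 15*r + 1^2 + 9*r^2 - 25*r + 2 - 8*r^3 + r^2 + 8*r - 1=-8*r^3 + 10*r^2 - 2*r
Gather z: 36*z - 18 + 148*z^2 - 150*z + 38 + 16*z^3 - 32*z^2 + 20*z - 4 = 16*z^3 + 116*z^2 - 94*z + 16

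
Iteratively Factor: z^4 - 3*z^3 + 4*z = (z + 1)*(z^3 - 4*z^2 + 4*z) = z*(z + 1)*(z^2 - 4*z + 4) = z*(z - 2)*(z + 1)*(z - 2)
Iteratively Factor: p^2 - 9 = (p - 3)*(p + 3)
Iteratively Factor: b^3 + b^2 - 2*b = (b + 2)*(b^2 - b) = (b - 1)*(b + 2)*(b)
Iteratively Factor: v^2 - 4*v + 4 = (v - 2)*(v - 2)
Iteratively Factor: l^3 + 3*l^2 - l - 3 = (l - 1)*(l^2 + 4*l + 3) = (l - 1)*(l + 1)*(l + 3)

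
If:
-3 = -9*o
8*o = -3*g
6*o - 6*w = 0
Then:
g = -8/9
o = 1/3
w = 1/3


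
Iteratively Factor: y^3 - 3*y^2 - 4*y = (y + 1)*(y^2 - 4*y) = (y - 4)*(y + 1)*(y)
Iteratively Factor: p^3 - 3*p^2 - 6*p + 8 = (p - 4)*(p^2 + p - 2) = (p - 4)*(p + 2)*(p - 1)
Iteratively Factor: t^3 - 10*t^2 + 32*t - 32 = (t - 4)*(t^2 - 6*t + 8) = (t - 4)*(t - 2)*(t - 4)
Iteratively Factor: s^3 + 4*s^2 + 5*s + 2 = (s + 1)*(s^2 + 3*s + 2) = (s + 1)*(s + 2)*(s + 1)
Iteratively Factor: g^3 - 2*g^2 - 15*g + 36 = (g + 4)*(g^2 - 6*g + 9) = (g - 3)*(g + 4)*(g - 3)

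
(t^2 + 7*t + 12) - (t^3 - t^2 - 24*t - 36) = -t^3 + 2*t^2 + 31*t + 48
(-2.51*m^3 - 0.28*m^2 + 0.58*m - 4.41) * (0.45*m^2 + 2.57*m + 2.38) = -1.1295*m^5 - 6.5767*m^4 - 6.4324*m^3 - 1.1603*m^2 - 9.9533*m - 10.4958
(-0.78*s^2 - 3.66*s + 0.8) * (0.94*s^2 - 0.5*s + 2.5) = -0.7332*s^4 - 3.0504*s^3 + 0.632*s^2 - 9.55*s + 2.0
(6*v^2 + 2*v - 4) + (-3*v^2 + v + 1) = 3*v^2 + 3*v - 3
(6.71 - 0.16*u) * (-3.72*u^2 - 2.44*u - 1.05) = 0.5952*u^3 - 24.5708*u^2 - 16.2044*u - 7.0455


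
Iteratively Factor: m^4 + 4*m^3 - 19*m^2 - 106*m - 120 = (m - 5)*(m^3 + 9*m^2 + 26*m + 24) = (m - 5)*(m + 3)*(m^2 + 6*m + 8) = (m - 5)*(m + 2)*(m + 3)*(m + 4)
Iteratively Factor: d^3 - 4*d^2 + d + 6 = (d - 3)*(d^2 - d - 2) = (d - 3)*(d + 1)*(d - 2)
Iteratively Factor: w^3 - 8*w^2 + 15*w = (w - 3)*(w^2 - 5*w) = w*(w - 3)*(w - 5)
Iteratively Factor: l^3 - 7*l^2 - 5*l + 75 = (l - 5)*(l^2 - 2*l - 15) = (l - 5)^2*(l + 3)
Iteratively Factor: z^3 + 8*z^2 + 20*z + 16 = (z + 2)*(z^2 + 6*z + 8) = (z + 2)^2*(z + 4)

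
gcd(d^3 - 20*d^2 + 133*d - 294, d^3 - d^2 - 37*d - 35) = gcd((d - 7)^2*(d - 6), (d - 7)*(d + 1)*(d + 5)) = d - 7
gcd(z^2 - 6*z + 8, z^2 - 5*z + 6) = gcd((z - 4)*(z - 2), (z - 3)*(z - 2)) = z - 2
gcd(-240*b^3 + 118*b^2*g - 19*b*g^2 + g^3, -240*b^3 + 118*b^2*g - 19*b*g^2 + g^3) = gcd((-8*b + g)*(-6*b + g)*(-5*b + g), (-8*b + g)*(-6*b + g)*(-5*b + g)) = 240*b^3 - 118*b^2*g + 19*b*g^2 - g^3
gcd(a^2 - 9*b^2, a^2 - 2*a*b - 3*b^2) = a - 3*b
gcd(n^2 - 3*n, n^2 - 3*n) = n^2 - 3*n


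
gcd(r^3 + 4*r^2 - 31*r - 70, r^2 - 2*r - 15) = r - 5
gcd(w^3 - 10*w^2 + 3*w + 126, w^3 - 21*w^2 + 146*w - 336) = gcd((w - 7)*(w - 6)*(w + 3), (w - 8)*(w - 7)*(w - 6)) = w^2 - 13*w + 42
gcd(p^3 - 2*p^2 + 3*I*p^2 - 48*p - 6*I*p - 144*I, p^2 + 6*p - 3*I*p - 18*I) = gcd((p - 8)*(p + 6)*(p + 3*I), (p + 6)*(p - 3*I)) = p + 6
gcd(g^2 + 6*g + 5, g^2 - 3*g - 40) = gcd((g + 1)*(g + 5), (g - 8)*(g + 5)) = g + 5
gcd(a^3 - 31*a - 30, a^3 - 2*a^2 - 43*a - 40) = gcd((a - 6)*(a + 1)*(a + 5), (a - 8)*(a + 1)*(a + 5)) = a^2 + 6*a + 5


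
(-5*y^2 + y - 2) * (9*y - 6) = -45*y^3 + 39*y^2 - 24*y + 12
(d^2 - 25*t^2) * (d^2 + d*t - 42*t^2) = d^4 + d^3*t - 67*d^2*t^2 - 25*d*t^3 + 1050*t^4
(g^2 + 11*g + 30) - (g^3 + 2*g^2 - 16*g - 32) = -g^3 - g^2 + 27*g + 62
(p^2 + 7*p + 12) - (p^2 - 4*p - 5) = 11*p + 17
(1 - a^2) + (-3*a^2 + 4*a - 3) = -4*a^2 + 4*a - 2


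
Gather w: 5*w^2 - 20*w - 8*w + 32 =5*w^2 - 28*w + 32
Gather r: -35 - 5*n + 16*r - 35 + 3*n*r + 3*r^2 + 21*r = -5*n + 3*r^2 + r*(3*n + 37) - 70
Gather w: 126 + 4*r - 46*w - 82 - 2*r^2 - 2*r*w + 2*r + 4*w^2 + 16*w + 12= -2*r^2 + 6*r + 4*w^2 + w*(-2*r - 30) + 56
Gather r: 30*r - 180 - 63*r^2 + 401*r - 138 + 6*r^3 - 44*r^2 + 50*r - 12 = 6*r^3 - 107*r^2 + 481*r - 330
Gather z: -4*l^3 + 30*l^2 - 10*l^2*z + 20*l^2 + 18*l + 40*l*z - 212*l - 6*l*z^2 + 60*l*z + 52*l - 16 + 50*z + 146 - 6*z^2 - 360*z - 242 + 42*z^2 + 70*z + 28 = -4*l^3 + 50*l^2 - 142*l + z^2*(36 - 6*l) + z*(-10*l^2 + 100*l - 240) - 84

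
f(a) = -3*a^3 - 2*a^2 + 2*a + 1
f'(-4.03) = -128.05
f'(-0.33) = 2.34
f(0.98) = -1.78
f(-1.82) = 8.82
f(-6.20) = 626.70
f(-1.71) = 6.73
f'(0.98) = -10.56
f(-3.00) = 58.00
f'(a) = -9*a^2 - 4*a + 2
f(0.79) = -0.15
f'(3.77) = -141.00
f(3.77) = -180.63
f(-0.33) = 0.23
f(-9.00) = 2008.00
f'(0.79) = -6.78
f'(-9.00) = -691.00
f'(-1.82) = -20.53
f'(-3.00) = -67.00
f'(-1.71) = -17.48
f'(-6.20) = -319.16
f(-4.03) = 156.81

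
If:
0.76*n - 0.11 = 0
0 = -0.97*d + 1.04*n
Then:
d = 0.16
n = 0.14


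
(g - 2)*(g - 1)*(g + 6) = g^3 + 3*g^2 - 16*g + 12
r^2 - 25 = (r - 5)*(r + 5)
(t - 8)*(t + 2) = t^2 - 6*t - 16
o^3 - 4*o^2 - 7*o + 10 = (o - 5)*(o - 1)*(o + 2)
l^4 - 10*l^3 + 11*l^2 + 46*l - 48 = (l - 8)*(l - 3)*(l - 1)*(l + 2)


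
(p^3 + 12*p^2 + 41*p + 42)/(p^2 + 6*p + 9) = (p^2 + 9*p + 14)/(p + 3)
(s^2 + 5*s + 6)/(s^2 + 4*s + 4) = (s + 3)/(s + 2)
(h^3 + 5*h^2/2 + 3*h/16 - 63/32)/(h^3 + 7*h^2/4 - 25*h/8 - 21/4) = (16*h^2 + 16*h - 21)/(4*(4*h^2 + h - 14))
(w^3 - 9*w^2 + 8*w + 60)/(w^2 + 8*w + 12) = (w^2 - 11*w + 30)/(w + 6)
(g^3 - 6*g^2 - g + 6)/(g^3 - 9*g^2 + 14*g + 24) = (g - 1)/(g - 4)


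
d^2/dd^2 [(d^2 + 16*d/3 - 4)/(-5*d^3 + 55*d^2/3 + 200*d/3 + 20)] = 2*(-27*d^6 - 432*d^5 + 1152*d^4 - 6460*d^3 - 2232*d^2 + 23472*d + 24864)/(5*(27*d^9 - 297*d^8 + 9*d^7 + 6265*d^6 + 2256*d^5 - 48516*d^4 - 94384*d^3 - 62352*d^2 - 17280*d - 1728))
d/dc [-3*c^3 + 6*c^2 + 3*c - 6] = -9*c^2 + 12*c + 3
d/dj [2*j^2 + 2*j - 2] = 4*j + 2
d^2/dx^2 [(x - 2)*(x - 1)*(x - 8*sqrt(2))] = 6*x - 16*sqrt(2) - 6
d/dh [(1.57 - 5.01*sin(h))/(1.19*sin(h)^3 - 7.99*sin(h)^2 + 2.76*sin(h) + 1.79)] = (11.9238*sin(h)^3 - 45.6348*sin(h)^2 + 25.0886*sin(h) - 13.3011)*cos(h)/(1.4161*sin(h)^6 - 19.0162*sin(h)^5 + 70.4089*sin(h)^4 - 39.8446*sin(h)^3 - 20.9866*sin(h)^2 + 9.8808*sin(h) + 3.2041)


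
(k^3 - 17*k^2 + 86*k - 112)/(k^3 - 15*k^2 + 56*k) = (k - 2)/k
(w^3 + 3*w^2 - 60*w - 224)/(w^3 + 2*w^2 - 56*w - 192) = (w + 7)/(w + 6)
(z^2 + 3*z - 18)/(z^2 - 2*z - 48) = (z - 3)/(z - 8)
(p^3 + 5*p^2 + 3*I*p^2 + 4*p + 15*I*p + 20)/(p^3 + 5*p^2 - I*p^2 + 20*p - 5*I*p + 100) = (p - I)/(p - 5*I)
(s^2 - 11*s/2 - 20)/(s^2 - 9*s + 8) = (s + 5/2)/(s - 1)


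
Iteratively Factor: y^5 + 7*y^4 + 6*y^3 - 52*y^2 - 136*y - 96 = (y + 2)*(y^4 + 5*y^3 - 4*y^2 - 44*y - 48) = (y - 3)*(y + 2)*(y^3 + 8*y^2 + 20*y + 16) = (y - 3)*(y + 2)^2*(y^2 + 6*y + 8) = (y - 3)*(y + 2)^3*(y + 4)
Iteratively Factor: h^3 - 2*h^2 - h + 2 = (h - 1)*(h^2 - h - 2) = (h - 1)*(h + 1)*(h - 2)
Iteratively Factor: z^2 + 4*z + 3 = (z + 3)*(z + 1)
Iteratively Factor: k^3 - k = (k + 1)*(k^2 - k) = k*(k + 1)*(k - 1)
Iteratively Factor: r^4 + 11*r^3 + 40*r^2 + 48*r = (r + 3)*(r^3 + 8*r^2 + 16*r) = (r + 3)*(r + 4)*(r^2 + 4*r) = (r + 3)*(r + 4)^2*(r)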